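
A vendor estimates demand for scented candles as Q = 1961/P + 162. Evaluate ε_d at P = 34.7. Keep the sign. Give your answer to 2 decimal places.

-0.26

At P = 34.7, Q = 218.513.
dQ/dP = −1961/P² = -1.629.
ε = (dQ/dP)(P/Q) = (-1.629)(34.7/218.513).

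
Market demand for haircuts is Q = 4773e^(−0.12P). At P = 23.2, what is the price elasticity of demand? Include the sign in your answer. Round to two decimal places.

-2.78

At P = 23.2, Q = 294.928.
dQ/dP = −0.12·4773e^(−0.12P) = −0.12Q = -35.391.
ε = (dQ/dP)(P/Q) = (-35.391)(23.2/294.928).
|ε| > 1, so demand is elastic at this price.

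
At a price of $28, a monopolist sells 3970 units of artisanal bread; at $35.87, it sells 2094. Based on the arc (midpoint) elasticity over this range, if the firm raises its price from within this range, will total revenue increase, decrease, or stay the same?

decrease

Arc ε = (-1876/7.87)(31.93/3032.0) ≈ -2.511.
|ε| = 2.51 > 1, so demand is elastic. A price rise therefore reduces total revenue.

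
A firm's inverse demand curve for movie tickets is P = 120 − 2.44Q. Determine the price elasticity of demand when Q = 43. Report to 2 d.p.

At Q = 43, P = 120 − 2.44(43) = 15.08.
dP/dQ = −2.44, so dQ/dP = 1/(−2.44) = -0.410.
ε = (dQ/dP)(P/Q) = (-0.410)(15.08/43).

-0.14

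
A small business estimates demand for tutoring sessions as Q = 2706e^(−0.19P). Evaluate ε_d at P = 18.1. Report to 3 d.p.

At P = 18.1, Q = 86.854.
dQ/dP = −0.19·2706e^(−0.19P) = −0.19Q = -16.502.
ε = (dQ/dP)(P/Q) = (-16.502)(18.1/86.854).

-3.439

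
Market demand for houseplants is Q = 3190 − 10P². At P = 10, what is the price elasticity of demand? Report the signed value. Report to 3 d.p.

-0.913

At P = 10, Q = 2190.
dQ/dP = −20P = -200.
ε = (dQ/dP)(P/Q) = (-200)(10/2190).
|ε| < 1, so demand is inelastic at this price.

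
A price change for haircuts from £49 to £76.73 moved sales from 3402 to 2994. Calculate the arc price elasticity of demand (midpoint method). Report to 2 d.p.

ΔQ = 2994 − 3402 = -408; ΔP = 76.73 − 49 = 27.73.
Midpoints: P̄ = 62.87, Q̄ = 3198.0.
ε = (ΔQ/ΔP)(P̄/Q̄) = (-408/27.73)(62.87/3198.0).

-0.29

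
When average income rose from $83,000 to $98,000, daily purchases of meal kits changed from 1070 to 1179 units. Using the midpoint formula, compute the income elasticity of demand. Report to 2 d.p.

0.58

ΔQ = 109, ΔI = 15000. Midpoints: Ī = 90,500, Q̄ = 1124.5.
ε_I = (ΔQ/ΔI)(Ī/Q̄) = (109/15000)(90500/1124.5).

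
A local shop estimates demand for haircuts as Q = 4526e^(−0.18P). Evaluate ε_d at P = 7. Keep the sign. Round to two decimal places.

-1.26

At P = 7, Q = 1283.818.
dQ/dP = −0.18·4526e^(−0.18P) = −0.18Q = -231.087.
ε = (dQ/dP)(P/Q) = (-231.087)(7/1283.818).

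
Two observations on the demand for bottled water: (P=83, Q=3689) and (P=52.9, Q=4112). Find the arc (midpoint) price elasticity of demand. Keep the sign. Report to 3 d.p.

-0.245

ΔQ = 4112 − 3689 = 423; ΔP = 52.9 − 83 = -30.1.
Midpoints: P̄ = 67.95, Q̄ = 3900.5.
ε = (ΔQ/ΔP)(P̄/Q̄) = (423/-30.1)(67.95/3900.5).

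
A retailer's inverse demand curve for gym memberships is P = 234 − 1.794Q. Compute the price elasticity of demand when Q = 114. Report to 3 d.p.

-0.144

At Q = 114, P = 234 − 1.794(114) = 29.48.
dP/dQ = −1.794, so dQ/dP = 1/(−1.794) = -0.557.
ε = (dQ/dP)(P/Q) = (-0.557)(29.48/114).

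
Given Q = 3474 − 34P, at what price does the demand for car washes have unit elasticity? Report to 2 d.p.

For linear demand Q = a − bP, ε = −bP/(a − bP). |ε| = 1 when bP = a − bP, i.e. P = a/(2b).
P = 3474/(2·34) = 3474/68 = 51.0882.

51.09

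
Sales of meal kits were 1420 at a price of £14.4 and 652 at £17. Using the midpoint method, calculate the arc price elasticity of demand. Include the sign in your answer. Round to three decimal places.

ΔQ = 652 − 1420 = -768; ΔP = 17 − 14.4 = 2.6.
Midpoints: P̄ = 15.70, Q̄ = 1036.0.
ε = (ΔQ/ΔP)(P̄/Q̄) = (-768/2.6)(15.70/1036.0).

-4.476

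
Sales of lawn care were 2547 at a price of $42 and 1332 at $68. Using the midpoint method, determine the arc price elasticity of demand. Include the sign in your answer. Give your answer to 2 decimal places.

ΔQ = 1332 − 2547 = -1215; ΔP = 68 − 42 = 26.
Midpoints: P̄ = 55.00, Q̄ = 1939.5.
ε = (ΔQ/ΔP)(P̄/Q̄) = (-1215/26)(55.00/1939.5).

-1.33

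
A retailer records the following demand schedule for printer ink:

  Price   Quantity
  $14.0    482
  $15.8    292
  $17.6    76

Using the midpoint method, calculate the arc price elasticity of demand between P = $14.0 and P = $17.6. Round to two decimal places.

At P = 14.0, Q = 482; at P = 17.6, Q = 76.
ΔQ = -406, ΔP = 3.6. Midpoints: P̄ = 15.80, Q̄ = 279.0.
ε = (ΔQ/ΔP)(P̄/Q̄) = (-406/3.6)(15.80/279.0).

-6.39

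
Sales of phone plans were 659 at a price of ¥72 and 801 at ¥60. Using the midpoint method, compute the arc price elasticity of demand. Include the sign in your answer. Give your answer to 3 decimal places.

ΔQ = 801 − 659 = 142; ΔP = 60 − 72 = -12.
Midpoints: P̄ = 66.00, Q̄ = 730.0.
ε = (ΔQ/ΔP)(P̄/Q̄) = (142/-12)(66.00/730.0).

-1.070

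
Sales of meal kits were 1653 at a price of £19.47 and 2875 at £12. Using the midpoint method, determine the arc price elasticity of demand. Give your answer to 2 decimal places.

ΔQ = 2875 − 1653 = 1222; ΔP = 12 − 19.47 = -7.47.
Midpoints: P̄ = 15.73, Q̄ = 2264.0.
ε = (ΔQ/ΔP)(P̄/Q̄) = (1222/-7.47)(15.73/2264.0).

-1.14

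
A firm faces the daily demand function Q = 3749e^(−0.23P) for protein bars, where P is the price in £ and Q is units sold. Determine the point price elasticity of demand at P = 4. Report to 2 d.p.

-0.92

At P = 4, Q = 1494.048.
dQ/dP = −0.23·3749e^(−0.23P) = −0.23Q = -343.631.
ε = (dQ/dP)(P/Q) = (-343.631)(4/1494.048).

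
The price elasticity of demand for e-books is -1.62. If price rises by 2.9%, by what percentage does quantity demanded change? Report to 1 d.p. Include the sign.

%ΔQ ≈ ε × %ΔP = (-1.62)(2.9%) = -4.70%.

-4.7%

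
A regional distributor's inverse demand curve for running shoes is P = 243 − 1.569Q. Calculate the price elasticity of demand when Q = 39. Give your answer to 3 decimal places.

-2.971

At Q = 39, P = 243 − 1.569(39) = 181.81.
dP/dQ = −1.569, so dQ/dP = 1/(−1.569) = -0.637.
ε = (dQ/dP)(P/Q) = (-0.637)(181.81/39).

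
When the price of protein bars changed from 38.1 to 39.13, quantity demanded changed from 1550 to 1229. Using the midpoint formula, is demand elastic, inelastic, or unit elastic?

elastic

Arc ε ≈ -8.661.
|ε| = 8.66 > 1.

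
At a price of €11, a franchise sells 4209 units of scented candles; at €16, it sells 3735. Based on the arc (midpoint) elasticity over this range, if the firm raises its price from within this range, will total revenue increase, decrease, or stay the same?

increase

Arc ε = (-474/5)(13.50/3972.0) ≈ -0.322.
|ε| = 0.32 < 1, so demand is inelastic. A price rise therefore raises total revenue.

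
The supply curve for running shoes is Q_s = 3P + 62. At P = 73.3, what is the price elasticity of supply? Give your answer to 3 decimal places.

0.780

At P = 73.3, Q_s = 281.90.
dQ_s/dP = 3.
ε_s = (dQ_s/dP)(P/Q_s) = (3)(73.3/281.90).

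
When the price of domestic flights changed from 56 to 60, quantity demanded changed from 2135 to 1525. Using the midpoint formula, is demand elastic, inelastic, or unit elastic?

Arc ε ≈ -4.833.
|ε| = 4.83 > 1.

elastic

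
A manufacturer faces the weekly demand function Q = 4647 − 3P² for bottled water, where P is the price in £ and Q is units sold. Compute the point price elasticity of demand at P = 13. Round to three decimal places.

-0.245

At P = 13, Q = 4140.
dQ/dP = −6P = -78.
ε = (dQ/dP)(P/Q) = (-78)(13/4140).
|ε| < 1, so demand is inelastic at this price.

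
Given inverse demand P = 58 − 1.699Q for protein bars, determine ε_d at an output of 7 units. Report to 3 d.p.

At Q = 7, P = 58 − 1.699(7) = 46.11.
dP/dQ = −1.699, so dQ/dP = 1/(−1.699) = -0.589.
ε = (dQ/dP)(P/Q) = (-0.589)(46.11/7).

-3.877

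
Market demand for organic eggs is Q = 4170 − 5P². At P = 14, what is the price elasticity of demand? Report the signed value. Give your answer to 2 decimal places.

At P = 14, Q = 3190.
dQ/dP = −10P = -140.
ε = (dQ/dP)(P/Q) = (-140)(14/3190).
|ε| < 1, so demand is inelastic at this price.

-0.61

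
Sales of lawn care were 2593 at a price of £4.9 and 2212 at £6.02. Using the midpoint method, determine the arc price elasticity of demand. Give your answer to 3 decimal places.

-0.773

ΔQ = 2212 − 2593 = -381; ΔP = 6.02 − 4.9 = 1.12.
Midpoints: P̄ = 5.46, Q̄ = 2402.5.
ε = (ΔQ/ΔP)(P̄/Q̄) = (-381/1.12)(5.46/2402.5).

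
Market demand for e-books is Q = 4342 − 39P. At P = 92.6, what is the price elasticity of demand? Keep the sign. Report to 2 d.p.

At P = 92.6, Q = 730.600.
dQ/dP = −39.
ε = (dQ/dP)(P/Q) = (-39)(92.6/730.600).
|ε| > 1, so demand is elastic at this price.

-4.94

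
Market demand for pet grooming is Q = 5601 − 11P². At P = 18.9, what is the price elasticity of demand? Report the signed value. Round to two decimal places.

At P = 18.9, Q = 1671.690.
dQ/dP = −22P = -415.800.
ε = (dQ/dP)(P/Q) = (-415.800)(18.9/1671.690).

-4.70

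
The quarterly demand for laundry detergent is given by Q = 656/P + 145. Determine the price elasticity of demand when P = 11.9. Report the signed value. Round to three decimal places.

At P = 11.9, Q = 200.126.
dQ/dP = −656/P² = -4.632.
ε = (dQ/dP)(P/Q) = (-4.632)(11.9/200.126).

-0.275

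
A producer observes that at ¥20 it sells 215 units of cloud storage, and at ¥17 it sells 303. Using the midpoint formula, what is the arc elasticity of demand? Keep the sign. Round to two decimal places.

ΔQ = 303 − 215 = 88; ΔP = 17 − 20 = -3.
Midpoints: P̄ = 18.50, Q̄ = 259.0.
ε = (ΔQ/ΔP)(P̄/Q̄) = (88/-3)(18.50/259.0).

-2.10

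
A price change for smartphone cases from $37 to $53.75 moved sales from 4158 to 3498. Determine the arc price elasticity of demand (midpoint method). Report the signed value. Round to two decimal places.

ΔQ = 3498 − 4158 = -660; ΔP = 53.75 − 37 = 16.75.
Midpoints: P̄ = 45.38, Q̄ = 3828.0.
ε = (ΔQ/ΔP)(P̄/Q̄) = (-660/16.75)(45.38/3828.0).

-0.47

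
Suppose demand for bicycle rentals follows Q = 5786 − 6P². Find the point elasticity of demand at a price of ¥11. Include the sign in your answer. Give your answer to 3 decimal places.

At P = 11, Q = 5060.
dQ/dP = −12P = -132.
ε = (dQ/dP)(P/Q) = (-132)(11/5060).

-0.287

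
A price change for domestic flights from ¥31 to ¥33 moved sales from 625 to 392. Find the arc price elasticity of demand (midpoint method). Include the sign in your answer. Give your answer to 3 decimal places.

-7.331

ΔQ = 392 − 625 = -233; ΔP = 33 − 31 = 2.
Midpoints: P̄ = 32.00, Q̄ = 508.5.
ε = (ΔQ/ΔP)(P̄/Q̄) = (-233/2)(32.00/508.5).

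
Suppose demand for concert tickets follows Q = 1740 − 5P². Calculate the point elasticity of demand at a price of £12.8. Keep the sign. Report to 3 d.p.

-1.779

At P = 12.8, Q = 920.800.
dQ/dP = −10P = -128.
ε = (dQ/dP)(P/Q) = (-128)(12.8/920.800).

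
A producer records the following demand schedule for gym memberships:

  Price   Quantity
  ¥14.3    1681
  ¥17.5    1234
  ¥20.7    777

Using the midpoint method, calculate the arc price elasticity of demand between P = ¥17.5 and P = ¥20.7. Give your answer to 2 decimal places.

-2.71

At P = 17.5, Q = 1234; at P = 20.7, Q = 777.
ΔQ = -457, ΔP = 3.2. Midpoints: P̄ = 19.10, Q̄ = 1005.5.
ε = (ΔQ/ΔP)(P̄/Q̄) = (-457/3.2)(19.10/1005.5).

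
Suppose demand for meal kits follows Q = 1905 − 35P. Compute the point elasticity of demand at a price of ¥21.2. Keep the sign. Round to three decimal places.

-0.638

At P = 21.2, Q = 1163.
dQ/dP = −35.
ε = (dQ/dP)(P/Q) = (-35)(21.2/1163).
|ε| < 1, so demand is inelastic at this price.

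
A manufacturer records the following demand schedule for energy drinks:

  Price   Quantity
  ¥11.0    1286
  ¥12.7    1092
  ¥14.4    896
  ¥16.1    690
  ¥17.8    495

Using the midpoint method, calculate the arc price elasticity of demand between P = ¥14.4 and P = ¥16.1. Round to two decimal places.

-2.33

At P = 14.4, Q = 896; at P = 16.1, Q = 690.
ΔQ = -206, ΔP = 1.7. Midpoints: P̄ = 15.25, Q̄ = 793.0.
ε = (ΔQ/ΔP)(P̄/Q̄) = (-206/1.7)(15.25/793.0).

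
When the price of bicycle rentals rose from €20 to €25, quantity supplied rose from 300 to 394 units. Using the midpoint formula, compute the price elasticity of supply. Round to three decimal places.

ΔQ = 394 − 300 = 94; ΔP = 25 − 20 = 5.
Midpoints: P̄ = 22.50, Q̄ = 347.0.
ε_s = (ΔQ/ΔP)(P̄/Q̄) = (94/5)(22.50/347.0).

1.219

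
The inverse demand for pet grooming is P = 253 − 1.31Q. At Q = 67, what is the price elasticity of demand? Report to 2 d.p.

-1.88

At Q = 67, P = 253 − 1.31(67) = 165.23.
dP/dQ = −1.31, so dQ/dP = 1/(−1.31) = -0.763.
ε = (dQ/dP)(P/Q) = (-0.763)(165.23/67).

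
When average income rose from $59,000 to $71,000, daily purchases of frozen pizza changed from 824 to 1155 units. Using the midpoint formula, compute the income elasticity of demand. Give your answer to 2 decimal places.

ΔQ = 331, ΔI = 12000. Midpoints: Ī = 65,000, Q̄ = 989.5.
ε_I = (ΔQ/ΔI)(Ī/Q̄) = (331/12000)(65000/989.5).
ε_I > 0, so the good is normal.

1.81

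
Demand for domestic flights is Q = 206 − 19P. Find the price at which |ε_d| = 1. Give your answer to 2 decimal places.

5.42

For linear demand Q = a − bP, ε = −bP/(a − bP). |ε| = 1 when bP = a − bP, i.e. P = a/(2b).
P = 206/(2·19) = 206/38 = 5.4211.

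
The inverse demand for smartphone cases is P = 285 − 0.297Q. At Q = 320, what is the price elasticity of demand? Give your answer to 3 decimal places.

-1.999

At Q = 320, P = 285 − 0.297(320) = 189.96.
dP/dQ = −0.297, so dQ/dP = 1/(−0.297) = -3.367.
ε = (dQ/dP)(P/Q) = (-3.367)(189.96/320).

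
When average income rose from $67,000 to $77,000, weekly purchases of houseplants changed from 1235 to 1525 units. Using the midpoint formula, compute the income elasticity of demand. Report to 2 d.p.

1.51

ΔQ = 290, ΔI = 10000. Midpoints: Ī = 72,000, Q̄ = 1380.0.
ε_I = (ΔQ/ΔI)(Ī/Q̄) = (290/10000)(72000/1380.0).
ε_I > 0, so the good is normal.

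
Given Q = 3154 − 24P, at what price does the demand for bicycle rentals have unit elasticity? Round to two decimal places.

65.71

For linear demand Q = a − bP, ε = −bP/(a − bP). |ε| = 1 when bP = a − bP, i.e. P = a/(2b).
P = 3154/(2·24) = 3154/48 = 65.7083.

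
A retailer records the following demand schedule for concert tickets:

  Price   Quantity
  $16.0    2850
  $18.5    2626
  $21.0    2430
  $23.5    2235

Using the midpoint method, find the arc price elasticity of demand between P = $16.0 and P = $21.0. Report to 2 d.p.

At P = 16.0, Q = 2850; at P = 21.0, Q = 2430.
ΔQ = -420, ΔP = 5.0. Midpoints: P̄ = 18.50, Q̄ = 2640.0.
ε = (ΔQ/ΔP)(P̄/Q̄) = (-420/5.0)(18.50/2640.0).

-0.59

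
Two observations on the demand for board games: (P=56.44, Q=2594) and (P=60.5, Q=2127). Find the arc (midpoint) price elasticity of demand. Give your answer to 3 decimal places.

-2.849

ΔQ = 2127 − 2594 = -467; ΔP = 60.5 − 56.44 = 4.06.
Midpoints: P̄ = 58.47, Q̄ = 2360.5.
ε = (ΔQ/ΔP)(P̄/Q̄) = (-467/4.06)(58.47/2360.5).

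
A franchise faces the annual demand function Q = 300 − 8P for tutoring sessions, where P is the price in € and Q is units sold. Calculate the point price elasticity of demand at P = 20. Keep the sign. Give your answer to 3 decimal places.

At P = 20, Q = 140.
dQ/dP = −8.
ε = (dQ/dP)(P/Q) = (-8)(20/140).
|ε| > 1, so demand is elastic at this price.

-1.143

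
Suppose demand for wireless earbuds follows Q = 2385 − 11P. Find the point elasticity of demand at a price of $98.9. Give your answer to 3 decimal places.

-0.839

At P = 98.9, Q = 1297.100.
dQ/dP = −11.
ε = (dQ/dP)(P/Q) = (-11)(98.9/1297.100).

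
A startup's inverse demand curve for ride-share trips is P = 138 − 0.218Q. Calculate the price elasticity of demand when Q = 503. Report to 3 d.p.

-0.259

At Q = 503, P = 138 − 0.218(503) = 28.35.
dP/dQ = −0.218, so dQ/dP = 1/(−0.218) = -4.587.
ε = (dQ/dP)(P/Q) = (-4.587)(28.35/503).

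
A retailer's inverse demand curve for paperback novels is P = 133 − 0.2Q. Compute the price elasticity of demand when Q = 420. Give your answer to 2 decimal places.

-0.58

At Q = 420, P = 133 − 0.2(420) = 49.00.
dP/dQ = −0.2, so dQ/dP = 1/(−0.2) = -5.000.
ε = (dQ/dP)(P/Q) = (-5.000)(49.00/420).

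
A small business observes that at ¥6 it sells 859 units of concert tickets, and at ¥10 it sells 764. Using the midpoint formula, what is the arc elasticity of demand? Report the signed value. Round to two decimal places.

-0.23

ΔQ = 764 − 859 = -95; ΔP = 10 − 6 = 4.
Midpoints: P̄ = 8.00, Q̄ = 811.5.
ε = (ΔQ/ΔP)(P̄/Q̄) = (-95/4)(8.00/811.5).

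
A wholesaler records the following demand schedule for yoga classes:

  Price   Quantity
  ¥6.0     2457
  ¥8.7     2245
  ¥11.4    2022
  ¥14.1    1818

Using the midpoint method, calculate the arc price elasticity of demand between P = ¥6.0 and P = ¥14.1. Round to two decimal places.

At P = 6.0, Q = 2457; at P = 14.1, Q = 1818.
ΔQ = -639, ΔP = 8.1. Midpoints: P̄ = 10.05, Q̄ = 2137.5.
ε = (ΔQ/ΔP)(P̄/Q̄) = (-639/8.1)(10.05/2137.5).

-0.37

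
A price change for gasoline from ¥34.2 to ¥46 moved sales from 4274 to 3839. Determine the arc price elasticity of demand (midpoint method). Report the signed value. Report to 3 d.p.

ΔQ = 3839 − 4274 = -435; ΔP = 46 − 34.2 = 11.8.
Midpoints: P̄ = 40.10, Q̄ = 4056.5.
ε = (ΔQ/ΔP)(P̄/Q̄) = (-435/11.8)(40.10/4056.5).

-0.364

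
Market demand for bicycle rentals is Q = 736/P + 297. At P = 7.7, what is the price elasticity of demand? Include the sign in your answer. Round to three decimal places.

At P = 7.7, Q = 392.584.
dQ/dP = −736/P² = -12.414.
ε = (dQ/dP)(P/Q) = (-12.414)(7.7/392.584).

-0.243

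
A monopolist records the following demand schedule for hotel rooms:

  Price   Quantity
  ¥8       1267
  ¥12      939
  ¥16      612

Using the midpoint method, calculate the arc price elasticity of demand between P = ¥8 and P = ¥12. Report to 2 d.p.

At P = 8, Q = 1267; at P = 12, Q = 939.
ΔQ = -328, ΔP = 4. Midpoints: P̄ = 10.00, Q̄ = 1103.0.
ε = (ΔQ/ΔP)(P̄/Q̄) = (-328/4)(10.00/1103.0).

-0.74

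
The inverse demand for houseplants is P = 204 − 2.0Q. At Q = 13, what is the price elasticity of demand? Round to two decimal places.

At Q = 13, P = 204 − 2.0(13) = 178.00.
dP/dQ = −2.0, so dQ/dP = 1/(−2.0) = -0.500.
ε = (dQ/dP)(P/Q) = (-0.500)(178.00/13).

-6.85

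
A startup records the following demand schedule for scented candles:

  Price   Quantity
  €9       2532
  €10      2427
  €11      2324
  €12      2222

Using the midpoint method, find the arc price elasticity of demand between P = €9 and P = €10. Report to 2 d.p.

-0.40

At P = 9, Q = 2532; at P = 10, Q = 2427.
ΔQ = -105, ΔP = 1. Midpoints: P̄ = 9.50, Q̄ = 2479.5.
ε = (ΔQ/ΔP)(P̄/Q̄) = (-105/1)(9.50/2479.5).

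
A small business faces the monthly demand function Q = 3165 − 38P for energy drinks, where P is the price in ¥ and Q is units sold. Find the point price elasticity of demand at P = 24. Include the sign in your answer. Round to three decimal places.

At P = 24, Q = 2253.
dQ/dP = −38.
ε = (dQ/dP)(P/Q) = (-38)(24/2253).

-0.405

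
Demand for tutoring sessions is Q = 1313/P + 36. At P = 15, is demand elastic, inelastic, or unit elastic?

inelastic

Q = 123.533, dQ/dP = -5.836.
ε = (dQ/dP)(P/Q) ≈ -0.709.
|ε| = 0.71 < 1.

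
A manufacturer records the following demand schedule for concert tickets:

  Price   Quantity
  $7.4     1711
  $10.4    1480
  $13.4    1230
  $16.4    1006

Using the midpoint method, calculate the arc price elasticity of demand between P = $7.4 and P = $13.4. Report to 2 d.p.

-0.57

At P = 7.4, Q = 1711; at P = 13.4, Q = 1230.
ΔQ = -481, ΔP = 6.0. Midpoints: P̄ = 10.40, Q̄ = 1470.5.
ε = (ΔQ/ΔP)(P̄/Q̄) = (-481/6.0)(10.40/1470.5).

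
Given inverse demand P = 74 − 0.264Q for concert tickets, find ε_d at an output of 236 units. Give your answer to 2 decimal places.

At Q = 236, P = 74 − 0.264(236) = 11.70.
dP/dQ = −0.264, so dQ/dP = 1/(−0.264) = -3.788.
ε = (dQ/dP)(P/Q) = (-3.788)(11.70/236).

-0.19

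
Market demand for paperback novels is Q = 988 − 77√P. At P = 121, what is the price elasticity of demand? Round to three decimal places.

-3.004

At P = 121, Q = 141.
dQ/dP = −77/(2√P) = -3.500.
ε = (dQ/dP)(P/Q) = (-3.500)(121/141).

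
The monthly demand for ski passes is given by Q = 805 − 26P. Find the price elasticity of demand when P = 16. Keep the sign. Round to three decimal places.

-1.069

At P = 16, Q = 389.
dQ/dP = −26.
ε = (dQ/dP)(P/Q) = (-26)(16/389).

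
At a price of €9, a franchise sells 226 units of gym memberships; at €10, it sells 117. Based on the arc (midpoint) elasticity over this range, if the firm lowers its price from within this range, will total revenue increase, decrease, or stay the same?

Arc ε = (-109/1)(9.50/171.5) ≈ -6.038.
|ε| = 6.04 > 1, so demand is elastic. A price cut therefore raises total revenue.

increase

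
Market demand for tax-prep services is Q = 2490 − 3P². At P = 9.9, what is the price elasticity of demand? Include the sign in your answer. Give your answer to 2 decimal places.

-0.27

At P = 9.9, Q = 2195.970.
dQ/dP = −6P = -59.400.
ε = (dQ/dP)(P/Q) = (-59.400)(9.9/2195.970).
|ε| < 1, so demand is inelastic at this price.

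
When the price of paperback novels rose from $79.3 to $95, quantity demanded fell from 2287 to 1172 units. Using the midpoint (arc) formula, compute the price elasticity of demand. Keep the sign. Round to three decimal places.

-3.579

ΔQ = 1172 − 2287 = -1115; ΔP = 95 − 79.3 = 15.7.
Midpoints: P̄ = 87.15, Q̄ = 1729.5.
ε = (ΔQ/ΔP)(P̄/Q̄) = (-1115/15.7)(87.15/1729.5).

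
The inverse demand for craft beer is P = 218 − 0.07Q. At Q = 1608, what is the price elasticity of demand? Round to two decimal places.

At Q = 1608, P = 218 − 0.07(1608) = 105.44.
dP/dQ = −0.07, so dQ/dP = 1/(−0.07) = -14.286.
ε = (dQ/dP)(P/Q) = (-14.286)(105.44/1608).

-0.94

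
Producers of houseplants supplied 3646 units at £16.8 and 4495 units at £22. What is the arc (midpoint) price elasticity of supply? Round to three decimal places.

ΔQ = 4495 − 3646 = 849; ΔP = 22 − 16.8 = 5.2.
Midpoints: P̄ = 19.40, Q̄ = 4070.5.
ε_s = (ΔQ/ΔP)(P̄/Q̄) = (849/5.2)(19.40/4070.5).

0.778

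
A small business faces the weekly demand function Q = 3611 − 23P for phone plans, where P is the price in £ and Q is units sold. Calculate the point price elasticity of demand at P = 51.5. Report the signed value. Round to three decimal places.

-0.488

At P = 51.5, Q = 2426.500.
dQ/dP = −23.
ε = (dQ/dP)(P/Q) = (-23)(51.5/2426.500).
|ε| < 1, so demand is inelastic at this price.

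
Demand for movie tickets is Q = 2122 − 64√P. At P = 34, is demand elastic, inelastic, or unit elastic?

Q = 1748.819, dQ/dP = -5.488.
ε = (dQ/dP)(P/Q) ≈ -0.107.
|ε| = 0.11 < 1.

inelastic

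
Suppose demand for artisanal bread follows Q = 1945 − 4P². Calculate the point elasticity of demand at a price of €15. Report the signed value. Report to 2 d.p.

-1.72

At P = 15, Q = 1045.
dQ/dP = −8P = -120.
ε = (dQ/dP)(P/Q) = (-120)(15/1045).
|ε| > 1, so demand is elastic at this price.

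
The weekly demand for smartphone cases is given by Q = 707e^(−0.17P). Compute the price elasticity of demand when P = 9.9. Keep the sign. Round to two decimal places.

At P = 9.9, Q = 131.372.
dQ/dP = −0.17·707e^(−0.17P) = −0.17Q = -22.333.
ε = (dQ/dP)(P/Q) = (-22.333)(9.9/131.372).
|ε| > 1, so demand is elastic at this price.

-1.68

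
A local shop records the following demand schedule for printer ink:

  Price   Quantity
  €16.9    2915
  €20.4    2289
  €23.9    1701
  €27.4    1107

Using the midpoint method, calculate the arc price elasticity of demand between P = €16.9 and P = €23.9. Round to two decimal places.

At P = 16.9, Q = 2915; at P = 23.9, Q = 1701.
ΔQ = -1214, ΔP = 7.0. Midpoints: P̄ = 20.40, Q̄ = 2308.0.
ε = (ΔQ/ΔP)(P̄/Q̄) = (-1214/7.0)(20.40/2308.0).

-1.53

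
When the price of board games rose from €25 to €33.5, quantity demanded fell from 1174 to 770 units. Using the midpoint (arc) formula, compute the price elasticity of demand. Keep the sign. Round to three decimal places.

-1.430

ΔQ = 770 − 1174 = -404; ΔP = 33.5 − 25 = 8.5.
Midpoints: P̄ = 29.25, Q̄ = 972.0.
ε = (ΔQ/ΔP)(P̄/Q̄) = (-404/8.5)(29.25/972.0).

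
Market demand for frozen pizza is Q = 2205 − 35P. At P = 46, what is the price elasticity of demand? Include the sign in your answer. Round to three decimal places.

-2.706

At P = 46, Q = 595.
dQ/dP = −35.
ε = (dQ/dP)(P/Q) = (-35)(46/595).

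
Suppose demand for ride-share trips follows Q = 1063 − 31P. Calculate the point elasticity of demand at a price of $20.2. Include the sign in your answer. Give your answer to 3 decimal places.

At P = 20.2, Q = 436.800.
dQ/dP = −31.
ε = (dQ/dP)(P/Q) = (-31)(20.2/436.800).
|ε| > 1, so demand is elastic at this price.

-1.434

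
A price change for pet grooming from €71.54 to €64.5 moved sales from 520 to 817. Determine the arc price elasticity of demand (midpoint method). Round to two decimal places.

ΔQ = 817 − 520 = 297; ΔP = 64.5 − 71.54 = -7.04.
Midpoints: P̄ = 68.02, Q̄ = 668.5.
ε = (ΔQ/ΔP)(P̄/Q̄) = (297/-7.04)(68.02/668.5).

-4.29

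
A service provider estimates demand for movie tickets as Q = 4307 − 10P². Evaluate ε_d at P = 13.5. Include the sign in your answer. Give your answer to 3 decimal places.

-1.467

At P = 13.5, Q = 2484.500.
dQ/dP = −20P = -270.
ε = (dQ/dP)(P/Q) = (-270)(13.5/2484.500).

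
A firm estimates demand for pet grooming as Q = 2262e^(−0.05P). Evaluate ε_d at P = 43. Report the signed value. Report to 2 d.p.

At P = 43, Q = 263.487.
dQ/dP = −0.05·2262e^(−0.05P) = −0.05Q = -13.174.
ε = (dQ/dP)(P/Q) = (-13.174)(43/263.487).

-2.15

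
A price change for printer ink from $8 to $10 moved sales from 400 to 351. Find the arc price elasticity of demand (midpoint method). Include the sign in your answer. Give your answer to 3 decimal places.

-0.587

ΔQ = 351 − 400 = -49; ΔP = 10 − 8 = 2.
Midpoints: P̄ = 9.00, Q̄ = 375.5.
ε = (ΔQ/ΔP)(P̄/Q̄) = (-49/2)(9.00/375.5).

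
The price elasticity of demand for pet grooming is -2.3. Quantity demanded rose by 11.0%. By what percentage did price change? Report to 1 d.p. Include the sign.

%ΔP ≈ %ΔQ / ε = (11.0%)/(-2.3) = -4.78%.

-4.8%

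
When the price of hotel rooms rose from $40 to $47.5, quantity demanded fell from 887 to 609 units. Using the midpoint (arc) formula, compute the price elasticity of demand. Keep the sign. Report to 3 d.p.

-2.168

ΔQ = 609 − 887 = -278; ΔP = 47.5 − 40 = 7.5.
Midpoints: P̄ = 43.75, Q̄ = 748.0.
ε = (ΔQ/ΔP)(P̄/Q̄) = (-278/7.5)(43.75/748.0).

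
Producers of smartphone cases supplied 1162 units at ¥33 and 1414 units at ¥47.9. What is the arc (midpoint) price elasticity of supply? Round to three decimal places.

ΔQ = 1414 − 1162 = 252; ΔP = 47.9 − 33 = 14.9.
Midpoints: P̄ = 40.45, Q̄ = 1288.0.
ε_s = (ΔQ/ΔP)(P̄/Q̄) = (252/14.9)(40.45/1288.0).

0.531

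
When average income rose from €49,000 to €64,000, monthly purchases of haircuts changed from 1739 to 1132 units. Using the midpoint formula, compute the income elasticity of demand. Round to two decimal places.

-1.59

ΔQ = -607, ΔI = 15000. Midpoints: Ī = 56,500, Q̄ = 1435.5.
ε_I = (ΔQ/ΔI)(Ī/Q̄) = (-607/15000)(56500/1435.5).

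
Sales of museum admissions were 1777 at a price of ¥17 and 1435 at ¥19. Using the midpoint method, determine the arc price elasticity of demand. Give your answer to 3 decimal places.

-1.917

ΔQ = 1435 − 1777 = -342; ΔP = 19 − 17 = 2.
Midpoints: P̄ = 18.00, Q̄ = 1606.0.
ε = (ΔQ/ΔP)(P̄/Q̄) = (-342/2)(18.00/1606.0).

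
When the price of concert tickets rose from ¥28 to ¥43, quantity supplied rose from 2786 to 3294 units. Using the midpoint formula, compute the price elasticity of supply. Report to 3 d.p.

ΔQ = 3294 − 2786 = 508; ΔP = 43 − 28 = 15.
Midpoints: P̄ = 35.50, Q̄ = 3040.0.
ε_s = (ΔQ/ΔP)(P̄/Q̄) = (508/15)(35.50/3040.0).

0.395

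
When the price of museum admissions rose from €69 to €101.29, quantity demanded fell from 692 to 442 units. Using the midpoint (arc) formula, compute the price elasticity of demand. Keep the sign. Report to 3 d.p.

ΔQ = 442 − 692 = -250; ΔP = 101.29 − 69 = 32.29.
Midpoints: P̄ = 85.15, Q̄ = 567.0.
ε = (ΔQ/ΔP)(P̄/Q̄) = (-250/32.29)(85.15/567.0).

-1.163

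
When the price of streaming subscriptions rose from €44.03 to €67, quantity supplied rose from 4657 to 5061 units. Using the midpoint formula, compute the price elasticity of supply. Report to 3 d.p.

ΔQ = 5061 − 4657 = 404; ΔP = 67 − 44.03 = 22.97.
Midpoints: P̄ = 55.52, Q̄ = 4859.0.
ε_s = (ΔQ/ΔP)(P̄/Q̄) = (404/22.97)(55.52/4859.0).

0.201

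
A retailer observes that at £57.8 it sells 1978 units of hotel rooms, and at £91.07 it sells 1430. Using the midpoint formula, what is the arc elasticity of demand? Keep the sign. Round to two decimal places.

ΔQ = 1430 − 1978 = -548; ΔP = 91.07 − 57.8 = 33.27.
Midpoints: P̄ = 74.44, Q̄ = 1704.0.
ε = (ΔQ/ΔP)(P̄/Q̄) = (-548/33.27)(74.44/1704.0).

-0.72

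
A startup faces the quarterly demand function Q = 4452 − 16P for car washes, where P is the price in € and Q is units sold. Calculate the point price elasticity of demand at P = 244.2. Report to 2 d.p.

At P = 244.2, Q = 544.800.
dQ/dP = −16.
ε = (dQ/dP)(P/Q) = (-16)(244.2/544.800).

-7.17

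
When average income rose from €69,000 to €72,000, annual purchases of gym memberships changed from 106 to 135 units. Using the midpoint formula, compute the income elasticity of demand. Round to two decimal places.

ΔQ = 29, ΔI = 3000. Midpoints: Ī = 70,500, Q̄ = 120.5.
ε_I = (ΔQ/ΔI)(Ī/Q̄) = (29/3000)(70500/120.5).

5.66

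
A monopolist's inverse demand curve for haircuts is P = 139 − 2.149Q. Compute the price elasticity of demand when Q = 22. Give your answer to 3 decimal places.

-1.940

At Q = 22, P = 139 − 2.149(22) = 91.72.
dP/dQ = −2.149, so dQ/dP = 1/(−2.149) = -0.465.
ε = (dQ/dP)(P/Q) = (-0.465)(91.72/22).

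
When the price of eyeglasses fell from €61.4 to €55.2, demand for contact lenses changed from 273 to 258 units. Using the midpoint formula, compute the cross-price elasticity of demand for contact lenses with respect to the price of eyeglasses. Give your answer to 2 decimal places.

0.53

ΔQ_x = 258 − 273 = -15; ΔP_y = 55.2 − 61.4 = -6.2.
Midpoints: P̄_y = 58.30, Q̄_x = 265.5.
ε_xy = (ΔQ_x/ΔP_y)(P̄_y/Q̄_x) = (-15/-6.2)(58.30/265.5).
ε_xy > 0, so the goods are substitutes.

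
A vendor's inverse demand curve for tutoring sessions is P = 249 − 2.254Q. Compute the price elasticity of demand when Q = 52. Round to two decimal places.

At Q = 52, P = 249 − 2.254(52) = 131.79.
dP/dQ = −2.254, so dQ/dP = 1/(−2.254) = -0.444.
ε = (dQ/dP)(P/Q) = (-0.444)(131.79/52).

-1.12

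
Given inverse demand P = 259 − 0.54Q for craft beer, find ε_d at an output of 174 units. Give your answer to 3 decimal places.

At Q = 174, P = 259 − 0.54(174) = 165.04.
dP/dQ = −0.54, so dQ/dP = 1/(−0.54) = -1.852.
ε = (dQ/dP)(P/Q) = (-1.852)(165.04/174).

-1.756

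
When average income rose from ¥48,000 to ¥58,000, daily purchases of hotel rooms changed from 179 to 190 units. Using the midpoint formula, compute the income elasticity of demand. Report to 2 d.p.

ΔQ = 11, ΔI = 10000. Midpoints: Ī = 53,000, Q̄ = 184.5.
ε_I = (ΔQ/ΔI)(Ī/Q̄) = (11/10000)(53000/184.5).

0.32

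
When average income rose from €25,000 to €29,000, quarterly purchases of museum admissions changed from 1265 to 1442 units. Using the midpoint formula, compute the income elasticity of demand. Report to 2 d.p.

ΔQ = 177, ΔI = 4000. Midpoints: Ī = 27,000, Q̄ = 1353.5.
ε_I = (ΔQ/ΔI)(Ī/Q̄) = (177/4000)(27000/1353.5).
ε_I > 0, so the good is normal.

0.88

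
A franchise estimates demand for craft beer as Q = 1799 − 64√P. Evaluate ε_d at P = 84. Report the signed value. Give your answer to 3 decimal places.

-0.242

At P = 84, Q = 1212.430.
dQ/dP = −64/(2√P) = -3.491.
ε = (dQ/dP)(P/Q) = (-3.491)(84/1212.430).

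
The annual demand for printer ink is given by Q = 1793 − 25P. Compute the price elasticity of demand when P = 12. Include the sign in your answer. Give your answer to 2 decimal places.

At P = 12, Q = 1493.
dQ/dP = −25.
ε = (dQ/dP)(P/Q) = (-25)(12/1493).
|ε| < 1, so demand is inelastic at this price.

-0.20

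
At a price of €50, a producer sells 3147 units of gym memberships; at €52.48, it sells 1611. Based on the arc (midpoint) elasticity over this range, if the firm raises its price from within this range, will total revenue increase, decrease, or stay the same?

Arc ε = (-1536/2.48)(51.24/2379.0) ≈ -13.340.
|ε| = 13.34 > 1, so demand is elastic. A price rise therefore reduces total revenue.

decrease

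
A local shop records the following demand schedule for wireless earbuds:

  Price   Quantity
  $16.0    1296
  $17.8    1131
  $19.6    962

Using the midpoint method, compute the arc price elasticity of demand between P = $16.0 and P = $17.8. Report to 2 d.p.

-1.28

At P = 16.0, Q = 1296; at P = 17.8, Q = 1131.
ΔQ = -165, ΔP = 1.8. Midpoints: P̄ = 16.90, Q̄ = 1213.5.
ε = (ΔQ/ΔP)(P̄/Q̄) = (-165/1.8)(16.90/1213.5).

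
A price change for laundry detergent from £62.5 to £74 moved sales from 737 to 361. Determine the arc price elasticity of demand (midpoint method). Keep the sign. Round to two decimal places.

-4.06

ΔQ = 361 − 737 = -376; ΔP = 74 − 62.5 = 11.5.
Midpoints: P̄ = 68.25, Q̄ = 549.0.
ε = (ΔQ/ΔP)(P̄/Q̄) = (-376/11.5)(68.25/549.0).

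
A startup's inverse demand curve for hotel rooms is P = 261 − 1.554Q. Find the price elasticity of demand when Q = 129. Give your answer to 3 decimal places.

At Q = 129, P = 261 − 1.554(129) = 60.53.
dP/dQ = −1.554, so dQ/dP = 1/(−1.554) = -0.644.
ε = (dQ/dP)(P/Q) = (-0.644)(60.53/129).

-0.302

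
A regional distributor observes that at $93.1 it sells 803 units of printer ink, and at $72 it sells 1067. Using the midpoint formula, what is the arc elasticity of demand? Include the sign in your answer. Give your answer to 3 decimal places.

-1.105

ΔQ = 1067 − 803 = 264; ΔP = 72 − 93.1 = -21.1.
Midpoints: P̄ = 82.55, Q̄ = 935.0.
ε = (ΔQ/ΔP)(P̄/Q̄) = (264/-21.1)(82.55/935.0).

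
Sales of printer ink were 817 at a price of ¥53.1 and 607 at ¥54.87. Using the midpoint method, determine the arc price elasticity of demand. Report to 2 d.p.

-9.00

ΔQ = 607 − 817 = -210; ΔP = 54.87 − 53.1 = 1.77.
Midpoints: P̄ = 53.98, Q̄ = 712.0.
ε = (ΔQ/ΔP)(P̄/Q̄) = (-210/1.77)(53.98/712.0).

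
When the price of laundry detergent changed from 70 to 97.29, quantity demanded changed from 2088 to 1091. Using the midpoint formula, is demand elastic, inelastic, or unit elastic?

Arc ε ≈ -1.923.
|ε| = 1.92 > 1.

elastic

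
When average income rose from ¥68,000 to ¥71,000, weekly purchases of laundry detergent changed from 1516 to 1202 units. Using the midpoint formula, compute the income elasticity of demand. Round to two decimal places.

-5.35

ΔQ = -314, ΔI = 3000. Midpoints: Ī = 69,500, Q̄ = 1359.0.
ε_I = (ΔQ/ΔI)(Ī/Q̄) = (-314/3000)(69500/1359.0).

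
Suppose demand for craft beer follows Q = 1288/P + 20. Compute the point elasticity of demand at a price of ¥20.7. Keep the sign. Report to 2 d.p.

At P = 20.7, Q = 82.222.
dQ/dP = −1288/P² = -3.006.
ε = (dQ/dP)(P/Q) = (-3.006)(20.7/82.222).

-0.76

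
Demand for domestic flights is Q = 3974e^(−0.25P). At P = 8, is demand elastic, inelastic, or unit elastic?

Q = 537.822, dQ/dP = -134.456.
ε = (dQ/dP)(P/Q) ≈ -2.000.
|ε| = 2.00 > 1.

elastic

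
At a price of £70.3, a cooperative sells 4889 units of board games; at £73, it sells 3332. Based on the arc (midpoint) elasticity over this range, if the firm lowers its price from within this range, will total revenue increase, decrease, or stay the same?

Arc ε = (-1557/2.7)(71.65/4110.5) ≈ -10.052.
|ε| = 10.05 > 1, so demand is elastic. A price cut therefore raises total revenue.

increase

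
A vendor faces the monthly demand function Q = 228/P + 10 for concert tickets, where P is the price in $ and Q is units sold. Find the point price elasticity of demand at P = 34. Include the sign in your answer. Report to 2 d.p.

-0.40

At P = 34, Q = 16.706.
dQ/dP = −228/P² = -0.197.
ε = (dQ/dP)(P/Q) = (-0.197)(34/16.706).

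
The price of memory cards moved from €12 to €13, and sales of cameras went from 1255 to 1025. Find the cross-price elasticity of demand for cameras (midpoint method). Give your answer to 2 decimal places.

-2.52

ΔQ_x = 1025 − 1255 = -230; ΔP_y = 13 − 12 = 1.
Midpoints: P̄_y = 12.50, Q̄_x = 1140.0.
ε_xy = (ΔQ_x/ΔP_y)(P̄_y/Q̄_x) = (-230/1)(12.50/1140.0).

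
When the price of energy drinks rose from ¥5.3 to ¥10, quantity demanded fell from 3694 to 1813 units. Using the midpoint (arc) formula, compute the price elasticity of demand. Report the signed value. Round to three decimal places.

-1.112

ΔQ = 1813 − 3694 = -1881; ΔP = 10 − 5.3 = 4.7.
Midpoints: P̄ = 7.65, Q̄ = 2753.5.
ε = (ΔQ/ΔP)(P̄/Q̄) = (-1881/4.7)(7.65/2753.5).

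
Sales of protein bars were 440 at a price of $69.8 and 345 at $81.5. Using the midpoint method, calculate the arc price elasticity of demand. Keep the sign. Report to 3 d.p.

ΔQ = 345 − 440 = -95; ΔP = 81.5 − 69.8 = 11.7.
Midpoints: P̄ = 75.65, Q̄ = 392.5.
ε = (ΔQ/ΔP)(P̄/Q̄) = (-95/11.7)(75.65/392.5).

-1.565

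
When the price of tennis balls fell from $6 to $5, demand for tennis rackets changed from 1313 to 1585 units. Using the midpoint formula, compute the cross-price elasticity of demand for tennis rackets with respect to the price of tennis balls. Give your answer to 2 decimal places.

-1.03

ΔQ_x = 1585 − 1313 = 272; ΔP_y = 5 − 6 = -1.
Midpoints: P̄_y = 5.50, Q̄_x = 1449.0.
ε_xy = (ΔQ_x/ΔP_y)(P̄_y/Q̄_x) = (272/-1)(5.50/1449.0).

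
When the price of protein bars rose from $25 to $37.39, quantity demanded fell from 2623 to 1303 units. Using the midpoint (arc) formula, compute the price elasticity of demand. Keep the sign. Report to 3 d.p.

-1.693

ΔQ = 1303 − 2623 = -1320; ΔP = 37.39 − 25 = 12.39.
Midpoints: P̄ = 31.20, Q̄ = 1963.0.
ε = (ΔQ/ΔP)(P̄/Q̄) = (-1320/12.39)(31.20/1963.0).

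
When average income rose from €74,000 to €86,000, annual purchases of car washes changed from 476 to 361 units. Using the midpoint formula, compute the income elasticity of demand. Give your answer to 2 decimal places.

ΔQ = -115, ΔI = 12000. Midpoints: Ī = 80,000, Q̄ = 418.5.
ε_I = (ΔQ/ΔI)(Ī/Q̄) = (-115/12000)(80000/418.5).
ε_I < 0, so the good is inferior.

-1.83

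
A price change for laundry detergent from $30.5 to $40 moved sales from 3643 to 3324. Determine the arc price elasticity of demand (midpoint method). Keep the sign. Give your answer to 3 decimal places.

-0.340

ΔQ = 3324 − 3643 = -319; ΔP = 40 − 30.5 = 9.5.
Midpoints: P̄ = 35.25, Q̄ = 3483.5.
ε = (ΔQ/ΔP)(P̄/Q̄) = (-319/9.5)(35.25/3483.5).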